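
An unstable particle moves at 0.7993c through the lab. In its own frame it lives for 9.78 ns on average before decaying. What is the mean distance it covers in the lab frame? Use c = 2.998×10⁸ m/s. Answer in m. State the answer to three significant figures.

3.90 m

Lorentz factor: γ = (1 − 0.63888049)^(−1/2) = 1.6641.
Lab-frame lifetime: Δt = γτ = 1.6641 × 9.78 ns = 16.275 ns.
Distance: d = vΔt = 0.7993 × 2.998×10⁸ m/s × 1.6275×10^-8 s = 3.90 m.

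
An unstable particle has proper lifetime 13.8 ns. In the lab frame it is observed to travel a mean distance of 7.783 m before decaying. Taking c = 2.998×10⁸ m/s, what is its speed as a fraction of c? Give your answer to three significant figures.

0.883c

Lab distance = (lab lifetime)·v = γτ·βc, so βγ = d/(cτ) = 7.783/(2.998×10⁸ × 1.380×10^-8) = 1.8812.
With βγ = 1.8812: γ² = 1 + (βγ)² = 4.53891, and β = (βγ)/γ = 1.8812/2.13047 = 0.883.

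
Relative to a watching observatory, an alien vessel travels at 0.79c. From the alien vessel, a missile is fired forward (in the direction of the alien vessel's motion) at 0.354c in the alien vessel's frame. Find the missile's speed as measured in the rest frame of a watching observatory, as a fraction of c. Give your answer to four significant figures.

0.8940c

In units of c, u = (u' + v)/(1 + u'v) with u' = 0.354 and v = 0.79.
Numerator: 0.354 + 0.79 = 1.144. Denominator: 1 + (0.354)(0.79) = 1.27966.
u = 1.144/1.27966 = 0.89399, so the speed is 0.8940c.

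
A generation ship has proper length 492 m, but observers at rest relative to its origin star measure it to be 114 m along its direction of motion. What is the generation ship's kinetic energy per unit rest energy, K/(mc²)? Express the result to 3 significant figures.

γ = L₀/L = 492/114 = 4.31579.
K/(mc²) = γ − 1 = 4.31579 − 1 = 3.32.

3.32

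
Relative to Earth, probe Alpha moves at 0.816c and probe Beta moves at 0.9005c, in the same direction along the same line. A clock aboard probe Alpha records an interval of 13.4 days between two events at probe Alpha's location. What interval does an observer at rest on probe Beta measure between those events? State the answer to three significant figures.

Speed of probe Alpha in probe Beta's frame: u = (v_A − v_B)/(1 − v_A v_B/c²) = (0.816 − 0.9005)/(1 − 0.816×0.9005) = −0.0845/0.265192 = −0.31864; |u| = 0.31864c.
At |u| = 0.31864c, γ = (1 − 0.101531)^(−1/2) = 1.055.
Probe Alpha's interval is proper; time dilation gives Δt_B = γΔτ = 1.055 × 13.4 days = 14.1 days.

14.1 days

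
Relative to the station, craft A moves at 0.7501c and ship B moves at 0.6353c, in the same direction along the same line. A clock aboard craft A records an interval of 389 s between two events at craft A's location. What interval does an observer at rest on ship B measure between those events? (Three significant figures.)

Transform craft A's velocity into ship B's frame: (0.7501 − 0.6353)/(1 − 0.7501·0.6353) = 0.1148/0.52346147, so the relative speed is 0.21931c.
At |u| = 0.21931c, γ = (1 − 0.0480969)^(−1/2) = 1.025.
The clock on craft A records proper time, so ship B measures Δt = γΔτ = 1.025 × 389 = 399 s.

399 s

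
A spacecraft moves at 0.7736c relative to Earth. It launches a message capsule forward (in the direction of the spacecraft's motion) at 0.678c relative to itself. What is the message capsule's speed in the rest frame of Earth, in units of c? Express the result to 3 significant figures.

Relativistic velocity addition: u = (u' + v)/(1 + u'v/c²), with u' = 0.678c and v = 0.7736c.
Numerator: 0.678 + 0.7736 = 1.4516. Denominator: 1 + (0.678)(0.7736) = 1.5245008.
u = 1.4516/1.5245008 = 0.95218, so the speed is 0.952c.

0.952c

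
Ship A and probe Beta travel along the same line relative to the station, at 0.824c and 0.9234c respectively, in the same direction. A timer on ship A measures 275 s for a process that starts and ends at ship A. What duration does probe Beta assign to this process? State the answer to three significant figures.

302 s

Speed of ship A in probe Beta's frame: u = (v_A − v_B)/(1 − v_A v_B/c²) = (0.824 − 0.9234)/(1 − 0.824×0.9234) = −0.0994/0.2391184 = −0.41569; |u| = 0.41569c.
At |u| = 0.41569c, γ = (1 − 0.172798)^(−1/2) = 1.0995.
Ship A's interval is proper; time dilation gives Δt_B = γΔτ = 1.0995 × 275 s = 302 s.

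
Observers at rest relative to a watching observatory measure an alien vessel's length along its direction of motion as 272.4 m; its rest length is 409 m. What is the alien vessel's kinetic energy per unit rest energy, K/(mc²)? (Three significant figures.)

From L = L₀/γ: γ = 409/272.4 = 1.50147.
Since K = (γ−1)mc², K/(mc²) = 1.50147 − 1 = 0.501.

0.501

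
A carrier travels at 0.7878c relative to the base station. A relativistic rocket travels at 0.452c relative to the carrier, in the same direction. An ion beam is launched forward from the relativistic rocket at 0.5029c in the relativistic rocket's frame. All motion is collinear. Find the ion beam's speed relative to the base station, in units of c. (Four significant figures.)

0.9708c

Compose velocities in two stages. Stage 1 (into S'): u₁ = (0.5029+0.452)/(1+0.5029×0.452) = 0.77804.
Stage 2 (into S): u = (0.77804+0.7878)/(1+0.77804×0.7878) = 0.9708, so the speed is 0.9708c.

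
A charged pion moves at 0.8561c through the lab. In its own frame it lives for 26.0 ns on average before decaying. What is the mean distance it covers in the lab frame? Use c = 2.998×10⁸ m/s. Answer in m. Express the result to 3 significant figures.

γ = 1/√(1 − β²) = 1/√(1 − 0.73290721) = 1/√0.26709279 = 1/0.51681 = 1.9349.
Lab-frame lifetime: Δt = γτ = 1.9349 × 26.0 ns = 50.307 ns.
Distance: d = vΔt = 0.8561 × 2.998×10⁸ m/s × 5.0307×10^-8 s = 12.9 m.

12.9 m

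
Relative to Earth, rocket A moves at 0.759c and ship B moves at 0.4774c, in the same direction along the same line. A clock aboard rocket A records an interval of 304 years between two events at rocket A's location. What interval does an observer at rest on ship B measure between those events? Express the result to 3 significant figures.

339 years

The velocity of rocket A relative to ship B is (0.759 − 0.4774)c / (1 − 0.759×0.4774) = 0.44162c; relative speed 0.44162c.
γ for this relative speed: γ = 1/√(1 − 0.195028) = 1.1146.
The clock on rocket A records proper time, so ship B measures Δt = γΔτ = 1.1146 × 304 = 339 years.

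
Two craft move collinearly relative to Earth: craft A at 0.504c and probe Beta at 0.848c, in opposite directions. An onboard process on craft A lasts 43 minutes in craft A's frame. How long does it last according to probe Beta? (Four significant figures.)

134.1 minutes

Speed of craft A in probe Beta's frame: u = (v_A + v_B)/(1 + v_A v_B/c²) = (0.504 + 0.848)/(1 + 0.504×0.848) = 1.352/1.427392 = 0.94718; |u| = 0.94718c.
γ for this relative speed: γ = 1/√(1 − 0.89715) = 3.1182.
The clock on craft A records proper time, so probe Beta measures Δt = γΔτ = 3.1182 × 43 = 134.1 minutes.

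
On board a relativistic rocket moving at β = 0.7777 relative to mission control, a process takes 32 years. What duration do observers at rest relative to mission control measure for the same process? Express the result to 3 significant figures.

50.9 years

β² = 0.60481729, so γ = 1/√0.39518271 = 1.5907.
The onboard clock measures proper time, so the interval in the rest frame of mission control is dilated: Δt = γ·Δτ = 1.5907 × 32 years = 50.9 years.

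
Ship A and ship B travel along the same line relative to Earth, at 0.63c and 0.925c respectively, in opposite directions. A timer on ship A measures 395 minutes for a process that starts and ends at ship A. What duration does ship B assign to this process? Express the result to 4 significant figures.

2119 minutes

Transform ship A's velocity into ship B's frame: (0.63 + 0.925)/(1 + 0.63·0.925) = 1.555/1.58275, so the relative speed is 0.98247c.
γ for this relative speed: γ = 1/√(1 − 0.965247) = 5.3642.
The clock on ship A records proper time, so ship B measures Δt = γΔτ = 5.3642 × 395 = 2119 minutes.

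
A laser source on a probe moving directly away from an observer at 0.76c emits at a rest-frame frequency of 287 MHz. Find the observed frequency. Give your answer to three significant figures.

Relativistic Doppler (source moving away): f_obs = f_src · √((1−β)/(1+β)).
With β = 0.76: factor = √(0.24/1.76) = 0.36927.
f_obs = 287 × 0.36927 = 106 MHz.

106 MHz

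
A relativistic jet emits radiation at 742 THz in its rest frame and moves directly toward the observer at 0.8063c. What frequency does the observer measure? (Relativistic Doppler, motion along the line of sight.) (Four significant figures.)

2266 THz

Relativistic Doppler (source moving toward): f_obs = f_src · √((1+β)/(1−β)).
With β = 0.8063: factor = √(1.8063/0.1937) = 3.0537.
f_obs = 742 × 3.0537 = 2266 THz.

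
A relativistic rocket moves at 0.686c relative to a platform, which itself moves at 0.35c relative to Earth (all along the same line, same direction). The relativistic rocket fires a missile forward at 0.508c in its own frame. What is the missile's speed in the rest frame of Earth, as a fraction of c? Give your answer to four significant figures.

Apply u = (u'+v)/(1+u'v) twice. Missile in the platform frame: (0.508+0.686)/(1+0.508·0.686) = 1.194/1.348488 = 0.88544c.
That velocity, transformed to the rest frame of Earth: (0.88544+0.35)/(1+0.88544·0.35) = 1.23544/1.309904 = 0.94315c.

0.9432c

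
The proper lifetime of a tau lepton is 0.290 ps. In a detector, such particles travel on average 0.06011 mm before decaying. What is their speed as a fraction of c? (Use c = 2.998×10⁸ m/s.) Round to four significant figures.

0.5687c

d = βγcτ ⇒ βγ = d/(cτ) = 6.011×10^-5 m / (8.6942×10^-5 m) = 0.69138.
β = (βγ)/√(1+(βγ)²) = 0.69138/√1.478006 = 0.5687.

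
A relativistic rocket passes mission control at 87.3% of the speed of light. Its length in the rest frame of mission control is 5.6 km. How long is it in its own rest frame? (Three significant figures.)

11.5 km

γ = 1/√(1 − β²) = 1/√(1 − 0.762129) = 1/√0.237871 = 1/0.48772 = 2.0504.
Proper length: L₀ = γ·L = 2.0504 × 5.6 = 11.5 km.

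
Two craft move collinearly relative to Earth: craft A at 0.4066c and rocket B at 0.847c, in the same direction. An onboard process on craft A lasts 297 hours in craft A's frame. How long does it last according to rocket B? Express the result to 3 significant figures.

Transform craft A's velocity into rocket B's frame: (0.4066 − 0.847)/(1 − 0.4066·0.847) = −0.4404/0.6556098, so the relative speed is 0.67174c.
At |u| = 0.67174c, γ = (1 − 0.451235)^(−1/2) = 1.3499.
Craft A's interval is proper; time dilation gives Δt_B = γΔτ = 1.3499 × 297 hours = 401 hours.

401 hours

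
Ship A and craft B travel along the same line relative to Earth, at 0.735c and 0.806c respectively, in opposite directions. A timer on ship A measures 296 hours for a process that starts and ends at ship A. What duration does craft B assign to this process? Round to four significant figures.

1174 hours

Speed of ship A in craft B's frame: u = (v_A + v_B)/(1 + v_A v_B/c²) = (0.735 + 0.806)/(1 + 0.735×0.806) = 1.541/1.59241 = 0.96772; |u| = 0.96772c.
At |u| = 0.96772c, γ = (1 − 0.936482)^(−1/2) = 3.9678.
Ship A's interval is proper; time dilation gives Δt_B = γΔτ = 3.9678 × 296 hours = 1174 hours.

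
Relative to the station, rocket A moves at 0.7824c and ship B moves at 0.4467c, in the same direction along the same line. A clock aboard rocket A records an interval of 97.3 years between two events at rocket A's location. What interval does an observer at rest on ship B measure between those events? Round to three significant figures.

The velocity of rocket A relative to ship B is (0.7824 − 0.4467)c / (1 − 0.7824×0.4467) = 0.51606c; relative speed 0.51606c.
At |u| = 0.51606c, γ = (1 − 0.266318)^(−1/2) = 1.1675.
Rocket A's interval is proper; time dilation gives Δt_B = γΔτ = 1.1675 × 97.3 years = 114 years.

114 years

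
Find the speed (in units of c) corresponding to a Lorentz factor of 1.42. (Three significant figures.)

β = √(1 − 1/γ²) = √(1 − 1/2.0164) = √0.504067 = 0.710.

0.710c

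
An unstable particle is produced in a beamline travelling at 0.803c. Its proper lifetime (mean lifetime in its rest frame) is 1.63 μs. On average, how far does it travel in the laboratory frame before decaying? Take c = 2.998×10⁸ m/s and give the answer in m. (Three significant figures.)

658 m

Lorentz factor: γ = (1 − 0.644809)^(−1/2) = 1.6779.
Lab-frame lifetime: Δt = γτ = 1.6779 × 1.63 μs = 2.735 μs.
Distance: d = vΔt = 0.803 × 2.998×10⁸ m/s × 2.7350×10^-6 s = 658 m.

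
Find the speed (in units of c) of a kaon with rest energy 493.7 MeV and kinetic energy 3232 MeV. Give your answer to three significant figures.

K = (γ−1)mc², so γ = 1 + 3232/493.7 = 7.5465.
Then v/c = √(1 − γ⁻²) = √(1 − 0.0175594) = √0.9824406 = 0.991.

0.991c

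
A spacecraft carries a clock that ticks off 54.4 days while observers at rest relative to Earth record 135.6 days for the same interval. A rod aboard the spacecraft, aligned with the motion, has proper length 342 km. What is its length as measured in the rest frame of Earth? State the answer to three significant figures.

137 km

γ = Δt/Δτ = 135.6/54.4 = 2.49265.
The rod contracts by the same γ: 342 km / 2.49265 = 137 km.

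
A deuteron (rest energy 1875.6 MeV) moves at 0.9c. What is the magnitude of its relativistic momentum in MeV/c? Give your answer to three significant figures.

β² = 0.81, so γ = 1/√0.19 = 2.2942.
Momentum: p = γβ·mc = 2.2942 × 0.9 × 1875.6 MeV/c = 3870 MeV/c.

3870 MeV/c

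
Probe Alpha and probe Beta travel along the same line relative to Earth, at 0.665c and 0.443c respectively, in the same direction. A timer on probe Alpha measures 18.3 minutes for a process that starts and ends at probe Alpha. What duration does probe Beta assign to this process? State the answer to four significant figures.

19.28 minutes

The velocity of probe Alpha relative to probe Beta is (0.665 − 0.443)c / (1 − 0.665×0.443) = 0.31471c; relative speed 0.31471c.
At |u| = 0.31471c, γ = (1 − 0.0990424)^(−1/2) = 1.0535.
The clock on probe Alpha records proper time, so probe Beta measures Δt = γΔτ = 1.0535 × 18.3 = 19.28 minutes.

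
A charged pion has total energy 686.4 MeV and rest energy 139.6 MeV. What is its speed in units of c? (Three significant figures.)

Total energy E = γmc² gives γ = 686.4/139.6 = 4.9169.
Hence β = √(1 − 1/γ²) = √(1 − 0.0413635) = √0.9586365 = 0.979.

0.979c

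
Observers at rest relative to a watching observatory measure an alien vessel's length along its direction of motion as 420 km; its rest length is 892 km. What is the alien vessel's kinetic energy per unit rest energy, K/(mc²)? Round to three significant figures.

γ = L₀/L = 892/420 = 2.12381.
Since K = (γ−1)mc², K/(mc²) = 2.12381 − 1 = 1.12.

1.12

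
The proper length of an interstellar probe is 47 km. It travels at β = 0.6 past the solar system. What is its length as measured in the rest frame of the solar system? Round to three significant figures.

With β = 0.6, γ = 1/√(1 − 0.6²) = 1/√0.64 = 1.25.
Length contraction: L = L₀/γ = 47/1.25 = 37.6 km.

37.6 km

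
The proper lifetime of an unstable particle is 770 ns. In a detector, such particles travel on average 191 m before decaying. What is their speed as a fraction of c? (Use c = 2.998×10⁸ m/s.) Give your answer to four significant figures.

0.6375c

Let x = d/(cτ) = 191.0 m / (2.998×10⁸ m/s × 7.700×10^-7 s) = 0.82739. Since d = βγcτ, x = βγ = β/√(1−β²).
Solving: β² = x²/(1+x²) = 0.684574/1.684574 = 0.406378, so β = 0.6375.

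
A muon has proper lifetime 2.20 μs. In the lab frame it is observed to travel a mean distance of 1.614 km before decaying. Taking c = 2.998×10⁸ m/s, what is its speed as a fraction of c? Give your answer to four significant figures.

0.9257c

d = βγcτ ⇒ βγ = d/(cτ) = 1614 m / (659.56 m) = 2.4471.
β = (βγ)/√(1+(βγ)²) = 2.4471/√6.9883 = 0.9257.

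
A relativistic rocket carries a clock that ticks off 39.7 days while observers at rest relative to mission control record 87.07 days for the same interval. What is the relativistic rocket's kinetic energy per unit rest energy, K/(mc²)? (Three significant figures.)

γ = Δt/Δτ = 87.07/39.7 = 2.1932.
Since K = (γ−1)mc², K/(mc²) = 2.1932 − 1 = 1.19.

1.19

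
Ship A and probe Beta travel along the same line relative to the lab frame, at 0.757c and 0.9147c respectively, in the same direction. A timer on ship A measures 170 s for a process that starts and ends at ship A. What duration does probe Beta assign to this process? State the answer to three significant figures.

198 s

The velocity of ship A relative to probe Beta is (0.757 − 0.9147)c / (1 − 0.757×0.9147) = −0.51273c; relative speed 0.51273c.
At |u| = 0.51273c, γ = (1 − 0.262892)^(−1/2) = 1.1648.
The clock on ship A records proper time, so probe Beta measures Δt = γΔτ = 1.1648 × 170 = 198 s.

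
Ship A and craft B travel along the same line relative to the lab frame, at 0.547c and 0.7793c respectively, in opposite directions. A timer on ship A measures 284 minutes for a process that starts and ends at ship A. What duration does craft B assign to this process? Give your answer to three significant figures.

772 minutes

Speed of ship A in craft B's frame: u = (v_A + v_B)/(1 + v_A v_B/c²) = (0.547 + 0.7793)/(1 + 0.547×0.7793) = 1.3263/1.4262771 = 0.9299; |u| = 0.9299c.
γ for this relative speed: γ = 1/√(1 − 0.864714) = 2.7188.
Ship A's interval is proper; time dilation gives Δt_B = γΔτ = 2.7188 × 284 minutes = 772 minutes.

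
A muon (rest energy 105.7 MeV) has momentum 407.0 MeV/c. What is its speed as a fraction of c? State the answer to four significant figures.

0.9679c

pc/(mc²) = 407.0/105.7 = 3.8505 = βγ = β/√(1−β²).
So β² = x²/(1 + x²) with x = 3.8505: x² = 14.8264, β² = 14.8264/15.8264 = 0.936814, β = 0.9679.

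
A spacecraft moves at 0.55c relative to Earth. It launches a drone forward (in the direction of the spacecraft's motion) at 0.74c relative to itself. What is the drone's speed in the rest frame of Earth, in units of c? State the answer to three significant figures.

0.917c

In units of c, u = (u' + v)/(1 + u'v) with u' = 0.74 and v = 0.55.
Numerator: 0.74 + 0.55 = 1.29. Denominator: 1 + (0.74)(0.55) = 1.407.
u = 1.29/1.407 = 0.91684, so the speed is 0.917c.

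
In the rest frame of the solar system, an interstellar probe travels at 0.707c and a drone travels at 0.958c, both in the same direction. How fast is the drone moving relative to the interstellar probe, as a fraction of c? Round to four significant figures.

Transform to the interstellar probe's frame: u' = (u − v)/(1 − uv/c²).
u' = (0.958 − 0.707)/(1 − 0.958×0.707) = 0.251/0.322694 = 0.77783.
Speed in the interstellar probe's frame: 0.7778c (in the same direction).

0.7778c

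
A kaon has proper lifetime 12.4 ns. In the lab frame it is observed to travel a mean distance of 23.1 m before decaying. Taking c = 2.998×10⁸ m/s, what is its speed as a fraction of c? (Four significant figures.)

Let x = d/(cτ) = 23.10 m / (2.998×10⁸ m/s × 1.240×10^-8 s) = 6.2138. Since d = βγcτ, x = βγ = β/√(1−β²).
Solving: β² = x²/(1+x²) = 38.6113/39.6113 = 0.974755, so β = 0.9873.

0.9873c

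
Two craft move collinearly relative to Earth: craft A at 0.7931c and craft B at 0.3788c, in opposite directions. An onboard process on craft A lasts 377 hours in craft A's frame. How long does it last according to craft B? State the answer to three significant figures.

Speed of craft A in craft B's frame: u = (v_A + v_B)/(1 + v_A v_B/c²) = (0.7931 + 0.3788)/(1 + 0.7931×0.3788) = 1.1719/1.30042628 = 0.90117; |u| = 0.90117c.
γ for this relative speed: γ = 1/√(1 − 0.812107) = 2.307.
The clock on craft A records proper time, so craft B measures Δt = γΔτ = 2.307 × 377 = 870 hours.

870 hours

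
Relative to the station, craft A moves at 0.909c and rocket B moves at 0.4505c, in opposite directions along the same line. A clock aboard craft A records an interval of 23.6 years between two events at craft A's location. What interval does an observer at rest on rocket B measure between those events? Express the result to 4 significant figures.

Speed of craft A in rocket B's frame: u = (v_A + v_B)/(1 + v_A v_B/c²) = (0.909 + 0.4505)/(1 + 0.909×0.4505) = 1.3595/1.4095045 = 0.96452; |u| = 0.96452c.
At |u| = 0.96452c, γ = (1 − 0.930299)^(−1/2) = 3.7877.
The clock on craft A records proper time, so rocket B measures Δt = γΔτ = 3.7877 × 23.6 = 89.39 years.

89.39 years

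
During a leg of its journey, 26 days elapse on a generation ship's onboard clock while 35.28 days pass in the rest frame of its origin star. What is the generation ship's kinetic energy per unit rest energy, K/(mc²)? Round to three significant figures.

From Δt = γΔτ: γ = 35.28/26 = 1.35692.
K/(mc²) = γ − 1 = 1.35692 − 1 = 0.357.

0.357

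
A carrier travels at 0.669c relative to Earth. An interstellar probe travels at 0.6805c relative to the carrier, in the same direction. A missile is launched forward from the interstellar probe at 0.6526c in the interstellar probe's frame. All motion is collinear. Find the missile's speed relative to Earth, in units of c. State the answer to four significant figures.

0.9843c

Compose velocities in two stages. Stage 1 (into S'): u₁ = (0.6526+0.6805)/(1+0.6526×0.6805) = 0.92314.
Stage 2 (into S): u = (0.92314+0.669)/(1+0.92314×0.669) = 0.98427, so the speed is 0.9843c.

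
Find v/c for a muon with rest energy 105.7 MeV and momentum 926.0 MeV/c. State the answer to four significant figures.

pc/(mc²) = 926.0/105.7 = 8.7606 = βγ = β/√(1−β²).
So β² = x²/(1 + x²) with x = 8.7606: x² = 76.7481, β² = 76.7481/77.7481 = 0.987138, β = 0.9935.

0.9935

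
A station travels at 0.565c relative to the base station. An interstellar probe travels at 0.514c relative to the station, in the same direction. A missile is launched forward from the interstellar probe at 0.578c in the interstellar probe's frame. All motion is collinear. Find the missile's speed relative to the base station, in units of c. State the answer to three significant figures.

0.953c

Apply u = (u'+v)/(1+u'v) twice. Missile in the station frame: (0.578+0.514)/(1+0.578·0.514) = 1.092/1.297092 = 0.84188c.
That velocity, transformed to the rest frame of the base station: (0.84188+0.565)/(1+0.84188·0.565) = 1.40688/1.4756622 = 0.95339c.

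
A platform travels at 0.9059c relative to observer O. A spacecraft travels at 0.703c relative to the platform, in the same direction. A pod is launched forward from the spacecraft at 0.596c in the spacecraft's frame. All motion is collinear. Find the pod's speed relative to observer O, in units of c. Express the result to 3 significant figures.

0.996c

Compose velocities in two stages. Stage 1 (into S'): u₁ = (0.596+0.703)/(1+0.596×0.703) = 0.91544.
Stage 2 (into S): u = (0.91544+0.9059)/(1+0.91544×0.9059) = 0.99565, so the speed is 0.996c.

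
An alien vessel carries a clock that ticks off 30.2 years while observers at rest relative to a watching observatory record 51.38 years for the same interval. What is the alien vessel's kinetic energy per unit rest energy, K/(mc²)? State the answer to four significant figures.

γ = Δt/Δτ = 51.38/30.2 = 1.70132.
Since K = (γ−1)mc², K/(mc²) = 1.70132 − 1 = 0.7013.

0.7013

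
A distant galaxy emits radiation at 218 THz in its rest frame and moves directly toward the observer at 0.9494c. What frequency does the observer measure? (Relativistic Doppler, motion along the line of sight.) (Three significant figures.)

1350 THz

Relativistic Doppler (source moving toward): f_obs = f_src · √((1+β)/(1−β)).
With β = 0.9494: factor = √(1.9494/0.0506) = 6.2069.
f_obs = 218 × 6.2069 = 1350 THz.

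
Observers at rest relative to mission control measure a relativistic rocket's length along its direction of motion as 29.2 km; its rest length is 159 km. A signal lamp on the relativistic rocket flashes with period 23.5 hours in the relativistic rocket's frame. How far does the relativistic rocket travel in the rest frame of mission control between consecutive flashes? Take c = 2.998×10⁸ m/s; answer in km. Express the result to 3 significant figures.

Length contraction gives γ = L₀/L = 159/29.2 = 5.44521.
β = √(1 − 1/γ²) = 0.98299. Lab-frame period = γτ = 5.44521×23.5 hours = 127.96 hours. Distance = βc × γτ = 0.98299 × 2.998×10⁸ m/s × 460656 s = 1.3576×10^14 m = 1.36×10^11 km.

1.36×10^11 km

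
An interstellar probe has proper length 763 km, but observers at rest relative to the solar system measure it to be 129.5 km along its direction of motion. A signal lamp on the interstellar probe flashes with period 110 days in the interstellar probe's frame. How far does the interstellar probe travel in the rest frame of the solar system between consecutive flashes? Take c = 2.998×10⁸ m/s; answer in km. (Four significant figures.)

γ = L₀/L = 763/129.5 = 5.89189.
β = √(1 − 1/γ²) = 0.98549. Lab-frame period = γτ = 5.89189×110 days = 648.11 days. Distance = βc × γτ = 0.98549 × 2.998×10⁸ m/s × 55996704 s = 1.6544×10^16 m = 1.654×10^13 km.

1.654×10^13 km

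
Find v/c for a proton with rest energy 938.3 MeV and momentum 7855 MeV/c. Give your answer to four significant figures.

0.9929

pc/(mc²) = 7855/938.3 = 8.3715 = βγ = β/√(1−β²).
So β² = x²/(1 + x²) with x = 8.3715: x² = 70.082, β² = 70.082/71.082 = 0.985932, β = 0.9929.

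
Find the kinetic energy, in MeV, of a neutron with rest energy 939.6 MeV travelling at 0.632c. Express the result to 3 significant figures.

With β = 0.632, γ = 1/√(1 − 0.632²) = 1/√0.600576 = 1.29038.
Kinetic energy: K = (γ − 1)mc² = (1.29038 − 1) × 939.6 MeV = 0.29038 × 939.6 = 273 MeV.

273 MeV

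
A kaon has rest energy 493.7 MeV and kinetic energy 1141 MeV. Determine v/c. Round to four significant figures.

K = (γ−1)mc², so γ = 1 + 1141/493.7 = 3.3111.
Then v/c = √(1 − γ⁻²) = √(1 − 0.0912127) = √0.9087873 = 0.9533.

0.9533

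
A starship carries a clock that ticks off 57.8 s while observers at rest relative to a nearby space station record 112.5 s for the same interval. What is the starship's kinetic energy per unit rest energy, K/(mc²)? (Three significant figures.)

0.946

The time-dilation ratio gives γ = 112.5/57.8 = 1.94637.
Since K = (γ−1)mc², K/(mc²) = 1.94637 − 1 = 0.946.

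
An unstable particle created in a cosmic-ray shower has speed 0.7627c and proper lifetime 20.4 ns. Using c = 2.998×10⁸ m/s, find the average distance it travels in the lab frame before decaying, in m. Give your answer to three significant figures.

γ = 1/√(1 − β²) = 1/√(1 − 0.58171129) = 1/√0.41828871 = 1/0.646752 = 1.5462.
Lab-frame lifetime: Δt = γτ = 1.5462 × 20.4 ns = 31.542 ns.
Distance: d = vΔt = 0.7627 × 2.998×10⁸ m/s × 3.1542×10^-8 s = 7.21 m.

7.21 m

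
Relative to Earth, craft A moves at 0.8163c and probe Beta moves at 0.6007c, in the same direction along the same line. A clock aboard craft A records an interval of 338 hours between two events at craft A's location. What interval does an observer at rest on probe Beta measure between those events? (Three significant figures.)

Transform craft A's velocity into probe Beta's frame: (0.8163 − 0.6007)/(1 − 0.8163·0.6007) = 0.2156/0.50964859, so the relative speed is 0.42304c.
At |u| = 0.42304c, γ = (1 − 0.178963)^(−1/2) = 1.1036.
The clock on craft A records proper time, so probe Beta measures Δt = γΔτ = 1.1036 × 338 = 373 hours.

373 hours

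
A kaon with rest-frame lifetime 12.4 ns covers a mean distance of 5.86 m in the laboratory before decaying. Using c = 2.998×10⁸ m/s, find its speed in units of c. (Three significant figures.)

Lab distance = (lab lifetime)·v = γτ·βc, so βγ = d/(cτ) = 5.860/(2.998×10⁸ × 1.240×10^-8) = 1.5763.
With βγ = 1.5763: γ² = 1 + (βγ)² = 3.48472, and β = (βγ)/γ = 1.5763/1.86674 = 0.844.

0.844c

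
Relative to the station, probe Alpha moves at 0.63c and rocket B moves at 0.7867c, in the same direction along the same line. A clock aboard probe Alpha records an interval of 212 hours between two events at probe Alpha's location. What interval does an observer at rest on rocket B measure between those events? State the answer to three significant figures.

Transform probe Alpha's velocity into rocket B's frame: (0.63 − 0.7867)/(1 − 0.63·0.7867) = −0.1567/0.504379, so the relative speed is 0.31068c.
γ for this relative speed: γ = 1/√(1 − 0.0965221) = 1.0521.
Probe Alpha's interval is proper; time dilation gives Δt_B = γΔτ = 1.0521 × 212 hours = 223 hours.

223 hours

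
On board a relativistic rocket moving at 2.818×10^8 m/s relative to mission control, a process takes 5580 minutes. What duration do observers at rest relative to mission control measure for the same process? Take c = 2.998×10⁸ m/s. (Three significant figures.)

β = v/c = (2.818×10^8 m/s)/(2.998×10⁸ m/s) = 0.93996.
γ = 1/√(1 − β²) = 1/√(1 − 0.8835248016) = 1/√0.1164751984 = 1/0.341285 = 2.9301.
The onboard clock measures proper time, so the interval in the rest frame of mission control is dilated: Δt = γ·Δτ = 2.9301 × 5580 minutes = 16300 minutes.

16300 minutes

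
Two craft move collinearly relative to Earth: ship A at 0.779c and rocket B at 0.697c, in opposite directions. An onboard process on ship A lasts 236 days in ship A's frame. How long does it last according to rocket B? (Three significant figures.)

The velocity of ship A relative to rocket B is (0.779 + 0.697)c / (1 + 0.779×0.697) = 0.9566c; relative speed 0.9566c.
At |u| = 0.9566c, γ = (1 − 0.915084)^(−1/2) = 3.4317.
Ship A's interval is proper; time dilation gives Δt_B = γΔτ = 3.4317 × 236 days = 810 days.

810 days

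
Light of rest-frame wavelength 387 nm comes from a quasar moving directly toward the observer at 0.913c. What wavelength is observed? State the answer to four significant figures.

82.53 nm

Relativistic Doppler for wavelength: λ_obs = λ_src · √((1−β)/(1+β)).
With β = 0.913: factor = √(0.087/1.913) = 0.21326.
λ_obs = 387 × 0.21326 = 82.53 nm.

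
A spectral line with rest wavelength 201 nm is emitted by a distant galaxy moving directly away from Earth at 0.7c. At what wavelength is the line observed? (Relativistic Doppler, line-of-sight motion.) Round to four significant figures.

478.5 nm

Relativistic Doppler for wavelength: λ_obs = λ_src · √((1+β)/(1−β)).
With β = 0.7: factor = √(1.7/0.3) = 2.3805.
λ_obs = 201 × 2.3805 = 478.5 nm.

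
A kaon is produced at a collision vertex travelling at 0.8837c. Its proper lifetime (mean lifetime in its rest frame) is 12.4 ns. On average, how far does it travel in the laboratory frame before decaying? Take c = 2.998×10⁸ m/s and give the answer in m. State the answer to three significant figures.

Lorentz factor: γ = (1 − 0.78092569)^(−1/2) = 2.1365.
Lab-frame lifetime: Δt = γτ = 2.1365 × 12.4 ns = 26.493 ns.
Distance: d = vΔt = 0.8837 × 2.998×10⁸ m/s × 2.6493×10^-8 s = 7.02 m.

7.02 m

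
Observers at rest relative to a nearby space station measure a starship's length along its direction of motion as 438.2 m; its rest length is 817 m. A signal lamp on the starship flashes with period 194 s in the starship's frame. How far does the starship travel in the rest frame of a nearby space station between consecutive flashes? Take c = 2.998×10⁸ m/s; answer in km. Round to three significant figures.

9.15×10^7 km

From L = L₀/γ: γ = 817/438.2 = 1.86445.
β = √(1 − 1/γ²) = 0.84399. Lab-frame period = γτ = 1.86445×194 s = 361.7 s. Distance = βc × γτ = 0.84399 × 2.998×10⁸ m/s × 361.7 s = 9.1520×10^10 m = 9.15×10^7 km.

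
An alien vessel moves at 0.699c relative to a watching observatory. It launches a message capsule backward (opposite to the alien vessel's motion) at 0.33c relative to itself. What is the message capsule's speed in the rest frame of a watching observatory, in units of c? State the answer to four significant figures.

0.4796c

Relativistic velocity addition: u = (u' + v)/(1 + u'v/c²), with u' = −0.33c and v = 0.699c.
Numerator: −0.33 + 0.699 = 0.369. Denominator: 1 + (−0.33)(0.699) = 0.76933.
u = 0.369/0.76933 = 0.47964, so the speed is 0.4796c.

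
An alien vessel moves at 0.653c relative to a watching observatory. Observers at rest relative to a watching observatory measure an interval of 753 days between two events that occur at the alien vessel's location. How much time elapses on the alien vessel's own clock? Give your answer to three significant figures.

γ = 1/√(1 − β²) = 1/√(1 − 0.426409) = 1/√0.573591 = 1/0.757358 = 1.3204.
The moving clock records proper time: Δτ = Δt/γ = 753/1.3204 = 570 days.

570 days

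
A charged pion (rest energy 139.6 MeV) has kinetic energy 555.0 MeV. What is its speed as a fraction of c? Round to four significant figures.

γ = 1 + K/(mc²) = 1 + 555.0/139.6 = 4.9756.
β = √(1 − 1/γ²) = √(1 − 0.0403933) = √0.9596067 = 0.9796.

0.9796c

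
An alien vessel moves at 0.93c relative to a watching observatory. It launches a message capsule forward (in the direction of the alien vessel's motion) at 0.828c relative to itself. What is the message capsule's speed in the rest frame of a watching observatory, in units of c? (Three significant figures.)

0.993c

Relativistic velocity addition: u = (u' + v)/(1 + u'v/c²), with u' = 0.828c and v = 0.93c.
Numerator: 0.828 + 0.93 = 1.758. Denominator: 1 + (0.828)(0.93) = 1.77004.
u = 1.758/1.77004 = 0.9932, so the speed is 0.993c.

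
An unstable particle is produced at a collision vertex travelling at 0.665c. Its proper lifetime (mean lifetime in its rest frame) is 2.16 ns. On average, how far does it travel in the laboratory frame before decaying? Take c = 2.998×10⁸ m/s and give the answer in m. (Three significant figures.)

0.577 m

With β = 0.665, γ = 1/√(1 − 0.665²) = 1/√0.557775 = 1.339.
Lab-frame lifetime: Δt = γτ = 1.339 × 2.16 ns = 2.8922 ns.
Distance: d = vΔt = 0.665 × 2.998×10⁸ m/s × 2.8922×10^-9 s = 0.577 m.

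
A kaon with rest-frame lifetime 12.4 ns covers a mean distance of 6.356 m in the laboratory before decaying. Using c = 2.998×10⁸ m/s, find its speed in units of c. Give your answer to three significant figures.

0.863c

Let x = d/(cτ) = 6.356 m / (2.998×10⁸ m/s × 1.240×10^-8 s) = 1.7097. Since d = βγcτ, x = βγ = β/√(1−β²).
Solving: β² = x²/(1+x²) = 2.92307/3.92307 = 0.745098, so β = 0.863.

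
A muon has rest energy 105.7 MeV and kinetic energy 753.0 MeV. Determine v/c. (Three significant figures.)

γ = 1 + K/(mc²) = 1 + 753.0/105.7 = 8.1239.
β = √(1 − 1/γ²) = √(1 − 0.015152) = √0.984848 = 0.992.

0.992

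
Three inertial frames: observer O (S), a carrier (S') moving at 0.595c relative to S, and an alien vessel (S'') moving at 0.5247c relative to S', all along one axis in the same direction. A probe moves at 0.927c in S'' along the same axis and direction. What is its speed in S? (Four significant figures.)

First combine the probe and alien vessel (S''→S'): u₁ = (0.927 + 0.5247)/(1 + 0.927×0.5247) = 1.4517/1.4863969 = 0.97666.
Then combine with the carrier (S'→S): u = (0.97666 + 0.595)/(1 + 0.97666×0.595) = 1.57166/1.5811127 = 0.99402.

0.9940c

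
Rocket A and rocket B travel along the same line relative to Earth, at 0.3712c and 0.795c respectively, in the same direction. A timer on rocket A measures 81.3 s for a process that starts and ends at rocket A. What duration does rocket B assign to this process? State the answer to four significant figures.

101.7 s

Speed of rocket A in rocket B's frame: u = (v_A − v_B)/(1 − v_A v_B/c²) = (0.3712 − 0.795)/(1 − 0.3712×0.795) = −0.4238/0.704896 = −0.60122; |u| = 0.60122c.
γ for this relative speed: γ = 1/√(1 − 0.361465) = 1.2514.
Rocket A's interval is proper; time dilation gives Δt_B = γΔτ = 1.2514 × 81.3 s = 101.7 s.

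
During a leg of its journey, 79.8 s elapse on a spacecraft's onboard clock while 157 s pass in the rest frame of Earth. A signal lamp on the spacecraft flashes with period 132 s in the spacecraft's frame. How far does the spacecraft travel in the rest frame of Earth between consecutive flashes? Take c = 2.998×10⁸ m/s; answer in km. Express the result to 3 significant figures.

6.71×10^7 km

γ = Δt/Δτ = 157/79.8 = 1.96742.
β = √(1 − 1/γ²) = 0.86119. Lab-frame period = γτ = 1.96742×132 s = 259.7 s. Distance = βc × γτ = 0.86119 × 2.998×10⁸ m/s × 259.7 s = 6.7051×10^10 m = 6.71×10^7 km.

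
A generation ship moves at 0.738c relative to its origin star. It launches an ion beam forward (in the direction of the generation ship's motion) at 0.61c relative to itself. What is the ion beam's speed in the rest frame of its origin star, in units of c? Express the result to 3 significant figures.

0.930c

Relativistic velocity addition: u = (u' + v)/(1 + u'v/c²), with u' = 0.61c and v = 0.738c.
Numerator: 0.61 + 0.738 = 1.348. Denominator: 1 + (0.61)(0.738) = 1.45018.
u = 1.348/1.45018 = 0.92954, so the speed is 0.930c.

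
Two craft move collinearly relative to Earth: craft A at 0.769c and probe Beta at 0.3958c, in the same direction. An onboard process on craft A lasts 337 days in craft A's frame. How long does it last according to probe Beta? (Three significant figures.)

399 days

The velocity of craft A relative to probe Beta is (0.769 − 0.3958)c / (1 − 0.769×0.3958) = 0.53649c; relative speed 0.53649c.
At |u| = 0.53649c, γ = (1 − 0.287822)^(−1/2) = 1.185.
Craft A's interval is proper; time dilation gives Δt_B = γΔτ = 1.185 × 337 days = 399 days.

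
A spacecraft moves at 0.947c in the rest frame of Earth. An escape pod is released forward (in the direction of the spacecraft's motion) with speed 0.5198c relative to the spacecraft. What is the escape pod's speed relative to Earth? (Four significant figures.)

0.9829c

In units of c, u = (u' + v)/(1 + u'v) with u' = 0.5198 and v = 0.947.
Numerator: 0.5198 + 0.947 = 1.4668. Denominator: 1 + (0.5198)(0.947) = 1.4922506.
u = 1.4668/1.4922506 = 0.98294, so the speed is 0.9829c.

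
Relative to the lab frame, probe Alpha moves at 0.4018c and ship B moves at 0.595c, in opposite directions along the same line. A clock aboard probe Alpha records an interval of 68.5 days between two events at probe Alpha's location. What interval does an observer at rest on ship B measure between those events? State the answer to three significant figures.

Transform probe Alpha's velocity into ship B's frame: (0.4018 + 0.595)/(1 + 0.4018·0.595) = 0.9968/1.239071, so the relative speed is 0.80447c.
γ for this relative speed: γ = 1/√(1 − 0.647172) = 1.6835.
The clock on probe Alpha records proper time, so ship B measures Δt = γΔτ = 1.6835 × 68.5 = 115 days.

115 days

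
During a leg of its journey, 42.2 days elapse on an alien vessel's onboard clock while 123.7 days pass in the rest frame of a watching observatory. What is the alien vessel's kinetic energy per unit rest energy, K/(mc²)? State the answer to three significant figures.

1.93

The time-dilation ratio gives γ = 123.7/42.2 = 2.93128.
K/(mc²) = γ − 1 = 2.93128 − 1 = 1.93.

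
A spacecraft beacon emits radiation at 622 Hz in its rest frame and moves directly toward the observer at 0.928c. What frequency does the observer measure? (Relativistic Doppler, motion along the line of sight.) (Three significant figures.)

Relativistic Doppler (source moving toward): f_obs = f_src · √((1+β)/(1−β)).
With β = 0.928: factor = √(1.928/0.072) = 5.1747.
f_obs = 622 × 5.1747 = 3220 Hz.

3220 Hz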